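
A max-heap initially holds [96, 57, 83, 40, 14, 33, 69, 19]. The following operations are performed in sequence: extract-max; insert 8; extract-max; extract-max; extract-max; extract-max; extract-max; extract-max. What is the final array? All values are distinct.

extract-max → returns 96:
  remove root 96; move last element 19 to root → [19, 57, 83, 40, 14, 33, 69]
  19 vs larger child 83 at index 2, swap → [83, 57, 19, 40, 14, 33, 69]
  19 vs larger child 69 at index 6, swap → [83, 57, 69, 40, 14, 33, 19]
insert 8:
  append 8 at index 7 → [83, 57, 69, 40, 14, 33, 19, 8] (no swap needed)
extract-max → returns 83:
  remove root 83; move last element 8 to root → [8, 57, 69, 40, 14, 33, 19]
  8 vs larger child 69 at index 2, swap → [69, 57, 8, 40, 14, 33, 19]
  8 vs larger child 33 at index 5, swap → [69, 57, 33, 40, 14, 8, 19]
extract-max → returns 69:
  remove root 69; move last element 19 to root → [19, 57, 33, 40, 14, 8]
  19 vs larger child 57 at index 1, swap → [57, 19, 33, 40, 14, 8]
  19 vs larger child 40 at index 3, swap → [57, 40, 33, 19, 14, 8]
extract-max → returns 57:
  remove root 57; move last element 8 to root → [8, 40, 33, 19, 14]
  8 vs larger child 40 at index 1, swap → [40, 8, 33, 19, 14]
  8 vs larger child 19 at index 3, swap → [40, 19, 33, 8, 14]
extract-max → returns 40:
  remove root 40; move last element 14 to root → [14, 19, 33, 8]
  14 vs larger child 33 at index 2, swap → [33, 19, 14, 8]
extract-max → returns 33:
  remove root 33; move last element 8 to root → [8, 19, 14]
  8 vs larger child 19 at index 1, swap → [19, 8, 14]
extract-max → returns 19:
  remove root 19; move last element 14 to root → [14, 8] (no swap needed)

[14, 8]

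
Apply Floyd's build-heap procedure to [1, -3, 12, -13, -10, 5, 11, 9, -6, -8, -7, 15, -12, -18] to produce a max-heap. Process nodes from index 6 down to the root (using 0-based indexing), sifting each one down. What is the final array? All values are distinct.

sift down from index 6: already satisfies heap property
sift down from index 5:
  5 vs larger child 15 at index 11, swap → [1, -3, 12, -13, -10, 15, 11, 9, -6, -8, -7, 5, -12, -18]
sift down from index 4:
  -10 vs larger child -7 at index 10, swap → [1, -3, 12, -13, -7, 15, 11, 9, -6, -8, -10, 5, -12, -18]
sift down from index 3:
  -13 vs larger child 9 at index 7, swap → [1, -3, 12, 9, -7, 15, 11, -13, -6, -8, -10, 5, -12, -18]
sift down from index 2:
  12 vs larger child 15 at index 5, swap → [1, -3, 15, 9, -7, 12, 11, -13, -6, -8, -10, 5, -12, -18]
sift down from index 1:
  -3 vs larger child 9 at index 3, swap → [1, 9, 15, -3, -7, 12, 11, -13, -6, -8, -10, 5, -12, -18]
sift down from index 0:
  1 vs larger child 15 at index 2, swap → [15, 9, 1, -3, -7, 12, 11, -13, -6, -8, -10, 5, -12, -18]
  1 vs larger child 12 at index 5, swap → [15, 9, 12, -3, -7, 1, 11, -13, -6, -8, -10, 5, -12, -18]
  1 vs larger child 5 at index 11, swap → [15, 9, 12, -3, -7, 5, 11, -13, -6, -8, -10, 1, -12, -18]

[15, 9, 12, -3, -7, 5, 11, -13, -6, -8, -10, 1, -12, -18]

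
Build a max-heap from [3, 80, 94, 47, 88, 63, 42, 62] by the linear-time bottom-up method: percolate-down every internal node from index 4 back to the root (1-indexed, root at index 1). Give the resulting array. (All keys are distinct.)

[94, 88, 63, 62, 80, 3, 42, 47]

sift down from index 4:
  47 vs only child 62 at index 8, swap → [3, 80, 94, 62, 88, 63, 42, 47]
sift down from index 3: already satisfies heap property
sift down from index 2:
  80 vs larger child 88 at index 5, swap → [3, 88, 94, 62, 80, 63, 42, 47]
sift down from index 1:
  3 vs larger child 94 at index 3, swap → [94, 88, 3, 62, 80, 63, 42, 47]
  3 vs larger child 63 at index 6, swap → [94, 88, 63, 62, 80, 3, 42, 47]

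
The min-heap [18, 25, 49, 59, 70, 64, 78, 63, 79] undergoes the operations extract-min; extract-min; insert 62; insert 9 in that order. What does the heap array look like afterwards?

[9, 49, 64, 59, 70, 79, 78, 63, 62]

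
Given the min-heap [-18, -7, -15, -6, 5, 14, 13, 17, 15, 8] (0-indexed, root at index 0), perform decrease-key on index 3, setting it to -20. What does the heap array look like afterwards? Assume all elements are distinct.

[-20, -18, -15, -7, 5, 14, 13, 17, 15, 8]

set index 3 from -6 to -20 → [-18, -7, -15, -20, 5, 14, 13, 17, 15, 8]
-20 < parent -7 at index 1, swap → [-18, -20, -15, -7, 5, 14, 13, 17, 15, 8]
-20 < parent -18 at index 0, swap → [-20, -18, -15, -7, 5, 14, 13, 17, 15, 8]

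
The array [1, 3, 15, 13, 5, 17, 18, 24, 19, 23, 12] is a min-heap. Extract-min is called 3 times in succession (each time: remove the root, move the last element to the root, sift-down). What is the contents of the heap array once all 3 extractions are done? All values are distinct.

extract-min #1 returns 1:
  remove root 1; move last element 12 to root → [12, 3, 15, 13, 5, 17, 18, 24, 19, 23]
  12 vs smaller child 3 at index 1, swap → [3, 12, 15, 13, 5, 17, 18, 24, 19, 23]
  12 vs smaller child 5 at index 4, swap → [3, 5, 15, 13, 12, 17, 18, 24, 19, 23]
extract-min #2 returns 3:
  remove root 3; move last element 23 to root → [23, 5, 15, 13, 12, 17, 18, 24, 19]
  23 vs smaller child 5 at index 1, swap → [5, 23, 15, 13, 12, 17, 18, 24, 19]
  23 vs smaller child 12 at index 4, swap → [5, 12, 15, 13, 23, 17, 18, 24, 19]
extract-min #3 returns 5:
  remove root 5; move last element 19 to root → [19, 12, 15, 13, 23, 17, 18, 24]
  19 vs smaller child 12 at index 1, swap → [12, 19, 15, 13, 23, 17, 18, 24]
  19 vs smaller child 13 at index 3, swap → [12, 13, 15, 19, 23, 17, 18, 24]

[12, 13, 15, 19, 23, 17, 18, 24]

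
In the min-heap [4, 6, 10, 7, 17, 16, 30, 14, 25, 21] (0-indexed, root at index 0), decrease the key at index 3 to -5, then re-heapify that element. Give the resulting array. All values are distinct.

[-5, 4, 10, 6, 17, 16, 30, 14, 25, 21]

set index 3 from 7 to -5 → [4, 6, 10, -5, 17, 16, 30, 14, 25, 21]
-5 < parent 6 at index 1, swap → [4, -5, 10, 6, 17, 16, 30, 14, 25, 21]
-5 < parent 4 at index 0, swap → [-5, 4, 10, 6, 17, 16, 30, 14, 25, 21]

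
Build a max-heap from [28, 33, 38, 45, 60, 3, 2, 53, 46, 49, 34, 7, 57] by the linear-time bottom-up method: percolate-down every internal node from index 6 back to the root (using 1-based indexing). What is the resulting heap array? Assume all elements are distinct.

[60, 53, 57, 46, 49, 38, 2, 45, 28, 33, 34, 7, 3]

sift down from index 6:
  3 vs larger child 57 at index 13, swap → [28, 33, 38, 45, 60, 57, 2, 53, 46, 49, 34, 7, 3]
sift down from index 5: already satisfies heap property
sift down from index 4:
  45 vs larger child 53 at index 8, swap → [28, 33, 38, 53, 60, 57, 2, 45, 46, 49, 34, 7, 3]
sift down from index 3:
  38 vs larger child 57 at index 6, swap → [28, 33, 57, 53, 60, 38, 2, 45, 46, 49, 34, 7, 3]
sift down from index 2:
  33 vs larger child 60 at index 5, swap → [28, 60, 57, 53, 33, 38, 2, 45, 46, 49, 34, 7, 3]
  33 vs larger child 49 at index 10, swap → [28, 60, 57, 53, 49, 38, 2, 45, 46, 33, 34, 7, 3]
sift down from index 1:
  28 vs larger child 60 at index 2, swap → [60, 28, 57, 53, 49, 38, 2, 45, 46, 33, 34, 7, 3]
  28 vs larger child 53 at index 4, swap → [60, 53, 57, 28, 49, 38, 2, 45, 46, 33, 34, 7, 3]
  28 vs larger child 46 at index 9, swap → [60, 53, 57, 46, 49, 38, 2, 45, 28, 33, 34, 7, 3]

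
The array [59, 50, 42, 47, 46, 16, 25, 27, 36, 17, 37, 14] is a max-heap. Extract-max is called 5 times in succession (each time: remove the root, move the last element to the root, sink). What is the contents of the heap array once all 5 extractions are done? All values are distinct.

extract-max #1 returns 59:
  remove root 59; move last element 14 to root → [14, 50, 42, 47, 46, 16, 25, 27, 36, 17, 37]
  14 vs larger child 50 at index 1, swap → [50, 14, 42, 47, 46, 16, 25, 27, 36, 17, 37]
  14 vs larger child 47 at index 3, swap → [50, 47, 42, 14, 46, 16, 25, 27, 36, 17, 37]
  14 vs larger child 36 at index 8, swap → [50, 47, 42, 36, 46, 16, 25, 27, 14, 17, 37]
extract-max #2 returns 50:
  remove root 50; move last element 37 to root → [37, 47, 42, 36, 46, 16, 25, 27, 14, 17]
  37 vs larger child 47 at index 1, swap → [47, 37, 42, 36, 46, 16, 25, 27, 14, 17]
  37 vs larger child 46 at index 4, swap → [47, 46, 42, 36, 37, 16, 25, 27, 14, 17]
extract-max #3 returns 47:
  remove root 47; move last element 17 to root → [17, 46, 42, 36, 37, 16, 25, 27, 14]
  17 vs larger child 46 at index 1, swap → [46, 17, 42, 36, 37, 16, 25, 27, 14]
  17 vs larger child 37 at index 4, swap → [46, 37, 42, 36, 17, 16, 25, 27, 14]
extract-max #4 returns 46:
  remove root 46; move last element 14 to root → [14, 37, 42, 36, 17, 16, 25, 27]
  14 vs larger child 42 at index 2, swap → [42, 37, 14, 36, 17, 16, 25, 27]
  14 vs larger child 25 at index 6, swap → [42, 37, 25, 36, 17, 16, 14, 27]
extract-max #5 returns 42:
  remove root 42; move last element 27 to root → [27, 37, 25, 36, 17, 16, 14]
  27 vs larger child 37 at index 1, swap → [37, 27, 25, 36, 17, 16, 14]
  27 vs larger child 36 at index 3, swap → [37, 36, 25, 27, 17, 16, 14]

[37, 36, 25, 27, 17, 16, 14]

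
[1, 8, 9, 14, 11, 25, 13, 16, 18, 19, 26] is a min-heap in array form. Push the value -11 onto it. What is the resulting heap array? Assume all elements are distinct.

append -11 at index 11 → [1, 8, 9, 14, 11, 25, 13, 16, 18, 19, 26, -11]
-11 < parent 25 at index 5, swap → [1, 8, 9, 14, 11, -11, 13, 16, 18, 19, 26, 25]
-11 < parent 9 at index 2, swap → [1, 8, -11, 14, 11, 9, 13, 16, 18, 19, 26, 25]
-11 < parent 1 at index 0, swap → [-11, 8, 1, 14, 11, 9, 13, 16, 18, 19, 26, 25]

[-11, 8, 1, 14, 11, 9, 13, 16, 18, 19, 26, 25]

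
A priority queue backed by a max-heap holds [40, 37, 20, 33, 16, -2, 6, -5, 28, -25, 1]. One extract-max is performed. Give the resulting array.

[37, 33, 20, 28, 16, -2, 6, -5, 1, -25]

remove root 40; move last element 1 to root → [1, 37, 20, 33, 16, -2, 6, -5, 28, -25]
1 vs larger child 37 at index 1, swap → [37, 1, 20, 33, 16, -2, 6, -5, 28, -25]
1 vs larger child 33 at index 3, swap → [37, 33, 20, 1, 16, -2, 6, -5, 28, -25]
1 vs larger child 28 at index 8, swap → [37, 33, 20, 28, 16, -2, 6, -5, 1, -25]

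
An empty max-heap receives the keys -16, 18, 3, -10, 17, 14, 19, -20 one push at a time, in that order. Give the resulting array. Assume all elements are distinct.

[19, 17, 18, -16, -10, 3, 14, -20]

Insert -16:
  append -16 at index 0 → [-16] (no swap needed)
Insert 18:
  append 18 at index 1 → [-16, 18]
  18 > parent -16 at index 0, swap → [18, -16]
Insert 3:
  append 3 at index 2 → [18, -16, 3] (no swap needed)
Insert -10:
  append -10 at index 3 → [18, -16, 3, -10]
  -10 > parent -16 at index 1, swap → [18, -10, 3, -16]
Insert 17:
  append 17 at index 4 → [18, -10, 3, -16, 17]
  17 > parent -10 at index 1, swap → [18, 17, 3, -16, -10]
Insert 14:
  append 14 at index 5 → [18, 17, 3, -16, -10, 14]
  14 > parent 3 at index 2, swap → [18, 17, 14, -16, -10, 3]
Insert 19:
  append 19 at index 6 → [18, 17, 14, -16, -10, 3, 19]
  19 > parent 14 at index 2, swap → [18, 17, 19, -16, -10, 3, 14]
  19 > parent 18 at index 0, swap → [19, 17, 18, -16, -10, 3, 14]
Insert -20:
  append -20 at index 7 → [19, 17, 18, -16, -10, 3, 14, -20] (no swap needed)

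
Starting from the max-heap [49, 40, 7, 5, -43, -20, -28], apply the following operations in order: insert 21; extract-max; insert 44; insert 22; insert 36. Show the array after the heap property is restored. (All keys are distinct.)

[44, 40, 7, 22, 36, -20, -28, 5, 21, -43]

insert 21:
  append 21 at index 7 → [49, 40, 7, 5, -43, -20, -28, 21]
  21 > parent 5 at index 3, swap → [49, 40, 7, 21, -43, -20, -28, 5]
extract-max → returns 49:
  remove root 49; move last element 5 to root → [5, 40, 7, 21, -43, -20, -28]
  5 vs larger child 40 at index 1, swap → [40, 5, 7, 21, -43, -20, -28]
  5 vs larger child 21 at index 3, swap → [40, 21, 7, 5, -43, -20, -28]
insert 44:
  append 44 at index 7 → [40, 21, 7, 5, -43, -20, -28, 44]
  44 > parent 5 at index 3, swap → [40, 21, 7, 44, -43, -20, -28, 5]
  44 > parent 21 at index 1, swap → [40, 44, 7, 21, -43, -20, -28, 5]
  44 > parent 40 at index 0, swap → [44, 40, 7, 21, -43, -20, -28, 5]
insert 22:
  append 22 at index 8 → [44, 40, 7, 21, -43, -20, -28, 5, 22]
  22 > parent 21 at index 3, swap → [44, 40, 7, 22, -43, -20, -28, 5, 21]
insert 36:
  append 36 at index 9 → [44, 40, 7, 22, -43, -20, -28, 5, 21, 36]
  36 > parent -43 at index 4, swap → [44, 40, 7, 22, 36, -20, -28, 5, 21, -43]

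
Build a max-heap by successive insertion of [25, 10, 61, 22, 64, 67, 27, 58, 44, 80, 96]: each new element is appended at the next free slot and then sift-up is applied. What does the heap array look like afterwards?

[96, 80, 64, 58, 67, 25, 27, 10, 44, 22, 61]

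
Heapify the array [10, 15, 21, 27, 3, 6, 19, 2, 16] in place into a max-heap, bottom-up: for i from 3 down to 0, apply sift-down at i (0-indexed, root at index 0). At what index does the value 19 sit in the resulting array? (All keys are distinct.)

6

sift down from index 3: already satisfies heap property
sift down from index 2: already satisfies heap property
sift down from index 1:
  15 vs larger child 27 at index 3, swap → [10, 27, 21, 15, 3, 6, 19, 2, 16]
  15 vs larger child 16 at index 8, swap → [10, 27, 21, 16, 3, 6, 19, 2, 15]
sift down from index 0:
  10 vs larger child 27 at index 1, swap → [27, 10, 21, 16, 3, 6, 19, 2, 15]
  10 vs larger child 16 at index 3, swap → [27, 16, 21, 10, 3, 6, 19, 2, 15]
  10 vs larger child 15 at index 8, swap → [27, 16, 21, 15, 3, 6, 19, 2, 10]
resulting array: [27, 16, 21, 15, 3, 6, 19, 2, 10]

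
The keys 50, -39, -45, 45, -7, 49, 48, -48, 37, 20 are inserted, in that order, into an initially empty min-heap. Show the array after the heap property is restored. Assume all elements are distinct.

[-48, -45, -39, -7, 20, 49, 48, 50, 37, 45]

Insert 50:
  append 50 at index 0 → [50] (no swap needed)
Insert -39:
  append -39 at index 1 → [50, -39]
  -39 < parent 50 at index 0, swap → [-39, 50]
Insert -45:
  append -45 at index 2 → [-39, 50, -45]
  -45 < parent -39 at index 0, swap → [-45, 50, -39]
Insert 45:
  append 45 at index 3 → [-45, 50, -39, 45]
  45 < parent 50 at index 1, swap → [-45, 45, -39, 50]
Insert -7:
  append -7 at index 4 → [-45, 45, -39, 50, -7]
  -7 < parent 45 at index 1, swap → [-45, -7, -39, 50, 45]
Insert 49:
  append 49 at index 5 → [-45, -7, -39, 50, 45, 49] (no swap needed)
Insert 48:
  append 48 at index 6 → [-45, -7, -39, 50, 45, 49, 48] (no swap needed)
Insert -48:
  append -48 at index 7 → [-45, -7, -39, 50, 45, 49, 48, -48]
  -48 < parent 50 at index 3, swap → [-45, -7, -39, -48, 45, 49, 48, 50]
  -48 < parent -7 at index 1, swap → [-45, -48, -39, -7, 45, 49, 48, 50]
  -48 < parent -45 at index 0, swap → [-48, -45, -39, -7, 45, 49, 48, 50]
Insert 37:
  append 37 at index 8 → [-48, -45, -39, -7, 45, 49, 48, 50, 37] (no swap needed)
Insert 20:
  append 20 at index 9 → [-48, -45, -39, -7, 45, 49, 48, 50, 37, 20]
  20 < parent 45 at index 4, swap → [-48, -45, -39, -7, 20, 49, 48, 50, 37, 45]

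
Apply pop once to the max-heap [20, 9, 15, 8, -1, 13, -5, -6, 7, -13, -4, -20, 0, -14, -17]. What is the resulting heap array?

remove root 20; move last element -17 to root → [-17, 9, 15, 8, -1, 13, -5, -6, 7, -13, -4, -20, 0, -14]
-17 vs larger child 15 at index 2, swap → [15, 9, -17, 8, -1, 13, -5, -6, 7, -13, -4, -20, 0, -14]
-17 vs larger child 13 at index 5, swap → [15, 9, 13, 8, -1, -17, -5, -6, 7, -13, -4, -20, 0, -14]
-17 vs larger child 0 at index 12, swap → [15, 9, 13, 8, -1, 0, -5, -6, 7, -13, -4, -20, -17, -14]

[15, 9, 13, 8, -1, 0, -5, -6, 7, -13, -4, -20, -17, -14]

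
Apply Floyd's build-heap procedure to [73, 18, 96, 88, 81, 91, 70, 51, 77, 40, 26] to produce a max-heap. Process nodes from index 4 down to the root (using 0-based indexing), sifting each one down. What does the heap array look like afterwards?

[96, 88, 91, 77, 81, 73, 70, 51, 18, 40, 26]

sift down from index 4: already satisfies heap property
sift down from index 3: already satisfies heap property
sift down from index 2: already satisfies heap property
sift down from index 1:
  18 vs larger child 88 at index 3, swap → [73, 88, 96, 18, 81, 91, 70, 51, 77, 40, 26]
  18 vs larger child 77 at index 8, swap → [73, 88, 96, 77, 81, 91, 70, 51, 18, 40, 26]
sift down from index 0:
  73 vs larger child 96 at index 2, swap → [96, 88, 73, 77, 81, 91, 70, 51, 18, 40, 26]
  73 vs larger child 91 at index 5, swap → [96, 88, 91, 77, 81, 73, 70, 51, 18, 40, 26]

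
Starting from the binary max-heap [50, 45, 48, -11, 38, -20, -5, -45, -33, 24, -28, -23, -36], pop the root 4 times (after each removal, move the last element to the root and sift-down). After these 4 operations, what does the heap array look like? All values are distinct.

[24, -11, -5, -28, -23, -20, -36, -45, -33]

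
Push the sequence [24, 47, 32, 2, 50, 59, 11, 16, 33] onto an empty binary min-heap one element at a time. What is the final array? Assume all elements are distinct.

Insert 24:
  append 24 at index 0 → [24] (no swap needed)
Insert 47:
  append 47 at index 1 → [24, 47] (no swap needed)
Insert 32:
  append 32 at index 2 → [24, 47, 32] (no swap needed)
Insert 2:
  append 2 at index 3 → [24, 47, 32, 2]
  2 < parent 47 at index 1, swap → [24, 2, 32, 47]
  2 < parent 24 at index 0, swap → [2, 24, 32, 47]
Insert 50:
  append 50 at index 4 → [2, 24, 32, 47, 50] (no swap needed)
Insert 59:
  append 59 at index 5 → [2, 24, 32, 47, 50, 59] (no swap needed)
Insert 11:
  append 11 at index 6 → [2, 24, 32, 47, 50, 59, 11]
  11 < parent 32 at index 2, swap → [2, 24, 11, 47, 50, 59, 32]
Insert 16:
  append 16 at index 7 → [2, 24, 11, 47, 50, 59, 32, 16]
  16 < parent 47 at index 3, swap → [2, 24, 11, 16, 50, 59, 32, 47]
  16 < parent 24 at index 1, swap → [2, 16, 11, 24, 50, 59, 32, 47]
Insert 33:
  append 33 at index 8 → [2, 16, 11, 24, 50, 59, 32, 47, 33] (no swap needed)

[2, 16, 11, 24, 50, 59, 32, 47, 33]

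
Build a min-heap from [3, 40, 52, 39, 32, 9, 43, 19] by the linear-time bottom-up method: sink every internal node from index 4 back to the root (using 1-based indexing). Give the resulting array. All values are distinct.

[3, 19, 9, 39, 32, 52, 43, 40]

sift down from index 4:
  39 vs only child 19 at index 8, swap → [3, 40, 52, 19, 32, 9, 43, 39]
sift down from index 3:
  52 vs smaller child 9 at index 6, swap → [3, 40, 9, 19, 32, 52, 43, 39]
sift down from index 2:
  40 vs smaller child 19 at index 4, swap → [3, 19, 9, 40, 32, 52, 43, 39]
  40 vs only child 39 at index 8, swap → [3, 19, 9, 39, 32, 52, 43, 40]
sift down from index 1: already satisfies heap property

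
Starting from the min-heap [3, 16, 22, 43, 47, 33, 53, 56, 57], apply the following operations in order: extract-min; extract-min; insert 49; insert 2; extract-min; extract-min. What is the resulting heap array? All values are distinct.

[33, 43, 53, 49, 47, 57, 56]

extract-min → returns 3:
  remove root 3; move last element 57 to root → [57, 16, 22, 43, 47, 33, 53, 56]
  57 vs smaller child 16 at index 1, swap → [16, 57, 22, 43, 47, 33, 53, 56]
  57 vs smaller child 43 at index 3, swap → [16, 43, 22, 57, 47, 33, 53, 56]
  57 vs only child 56 at index 7, swap → [16, 43, 22, 56, 47, 33, 53, 57]
extract-min → returns 16:
  remove root 16; move last element 57 to root → [57, 43, 22, 56, 47, 33, 53]
  57 vs smaller child 22 at index 2, swap → [22, 43, 57, 56, 47, 33, 53]
  57 vs smaller child 33 at index 5, swap → [22, 43, 33, 56, 47, 57, 53]
insert 49:
  append 49 at index 7 → [22, 43, 33, 56, 47, 57, 53, 49]
  49 < parent 56 at index 3, swap → [22, 43, 33, 49, 47, 57, 53, 56]
insert 2:
  append 2 at index 8 → [22, 43, 33, 49, 47, 57, 53, 56, 2]
  2 < parent 49 at index 3, swap → [22, 43, 33, 2, 47, 57, 53, 56, 49]
  2 < parent 43 at index 1, swap → [22, 2, 33, 43, 47, 57, 53, 56, 49]
  2 < parent 22 at index 0, swap → [2, 22, 33, 43, 47, 57, 53, 56, 49]
extract-min → returns 2:
  remove root 2; move last element 49 to root → [49, 22, 33, 43, 47, 57, 53, 56]
  49 vs smaller child 22 at index 1, swap → [22, 49, 33, 43, 47, 57, 53, 56]
  49 vs smaller child 43 at index 3, swap → [22, 43, 33, 49, 47, 57, 53, 56]
extract-min → returns 22:
  remove root 22; move last element 56 to root → [56, 43, 33, 49, 47, 57, 53]
  56 vs smaller child 33 at index 2, swap → [33, 43, 56, 49, 47, 57, 53]
  56 vs smaller child 53 at index 6, swap → [33, 43, 53, 49, 47, 57, 56]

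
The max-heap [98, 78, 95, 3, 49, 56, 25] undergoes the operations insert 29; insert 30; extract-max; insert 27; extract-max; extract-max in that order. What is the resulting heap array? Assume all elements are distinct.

[56, 49, 29, 30, 27, 3, 25]

insert 29:
  append 29 at index 7 → [98, 78, 95, 3, 49, 56, 25, 29]
  29 > parent 3 at index 3, swap → [98, 78, 95, 29, 49, 56, 25, 3]
insert 30:
  append 30 at index 8 → [98, 78, 95, 29, 49, 56, 25, 3, 30]
  30 > parent 29 at index 3, swap → [98, 78, 95, 30, 49, 56, 25, 3, 29]
extract-max → returns 98:
  remove root 98; move last element 29 to root → [29, 78, 95, 30, 49, 56, 25, 3]
  29 vs larger child 95 at index 2, swap → [95, 78, 29, 30, 49, 56, 25, 3]
  29 vs larger child 56 at index 5, swap → [95, 78, 56, 30, 49, 29, 25, 3]
insert 27:
  append 27 at index 8 → [95, 78, 56, 30, 49, 29, 25, 3, 27] (no swap needed)
extract-max → returns 95:
  remove root 95; move last element 27 to root → [27, 78, 56, 30, 49, 29, 25, 3]
  27 vs larger child 78 at index 1, swap → [78, 27, 56, 30, 49, 29, 25, 3]
  27 vs larger child 49 at index 4, swap → [78, 49, 56, 30, 27, 29, 25, 3]
extract-max → returns 78:
  remove root 78; move last element 3 to root → [3, 49, 56, 30, 27, 29, 25]
  3 vs larger child 56 at index 2, swap → [56, 49, 3, 30, 27, 29, 25]
  3 vs larger child 29 at index 5, swap → [56, 49, 29, 30, 27, 3, 25]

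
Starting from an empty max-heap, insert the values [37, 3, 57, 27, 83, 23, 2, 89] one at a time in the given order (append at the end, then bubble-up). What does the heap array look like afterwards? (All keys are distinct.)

[89, 83, 37, 57, 27, 23, 2, 3]

Insert 37:
  append 37 at index 0 → [37] (no swap needed)
Insert 3:
  append 3 at index 1 → [37, 3] (no swap needed)
Insert 57:
  append 57 at index 2 → [37, 3, 57]
  57 > parent 37 at index 0, swap → [57, 3, 37]
Insert 27:
  append 27 at index 3 → [57, 3, 37, 27]
  27 > parent 3 at index 1, swap → [57, 27, 37, 3]
Insert 83:
  append 83 at index 4 → [57, 27, 37, 3, 83]
  83 > parent 27 at index 1, swap → [57, 83, 37, 3, 27]
  83 > parent 57 at index 0, swap → [83, 57, 37, 3, 27]
Insert 23:
  append 23 at index 5 → [83, 57, 37, 3, 27, 23] (no swap needed)
Insert 2:
  append 2 at index 6 → [83, 57, 37, 3, 27, 23, 2] (no swap needed)
Insert 89:
  append 89 at index 7 → [83, 57, 37, 3, 27, 23, 2, 89]
  89 > parent 3 at index 3, swap → [83, 57, 37, 89, 27, 23, 2, 3]
  89 > parent 57 at index 1, swap → [83, 89, 37, 57, 27, 23, 2, 3]
  89 > parent 83 at index 0, swap → [89, 83, 37, 57, 27, 23, 2, 3]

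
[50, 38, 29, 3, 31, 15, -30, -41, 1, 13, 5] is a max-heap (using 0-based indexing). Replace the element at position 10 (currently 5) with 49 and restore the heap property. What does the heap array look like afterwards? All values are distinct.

[50, 49, 29, 3, 38, 15, -30, -41, 1, 13, 31]

set index 10 from 5 to 49 → [50, 38, 29, 3, 31, 15, -30, -41, 1, 13, 49]
49 > parent 31 at index 4, swap → [50, 38, 29, 3, 49, 15, -30, -41, 1, 13, 31]
49 > parent 38 at index 1, swap → [50, 49, 29, 3, 38, 15, -30, -41, 1, 13, 31]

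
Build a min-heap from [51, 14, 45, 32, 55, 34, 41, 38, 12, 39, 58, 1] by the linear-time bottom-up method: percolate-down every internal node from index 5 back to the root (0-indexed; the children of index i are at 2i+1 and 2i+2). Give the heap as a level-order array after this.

[1, 12, 34, 14, 39, 45, 41, 38, 32, 55, 58, 51]

sift down from index 5:
  34 vs only child 1 at index 11, swap → [51, 14, 45, 32, 55, 1, 41, 38, 12, 39, 58, 34]
sift down from index 4:
  55 vs smaller child 39 at index 9, swap → [51, 14, 45, 32, 39, 1, 41, 38, 12, 55, 58, 34]
sift down from index 3:
  32 vs smaller child 12 at index 8, swap → [51, 14, 45, 12, 39, 1, 41, 38, 32, 55, 58, 34]
sift down from index 2:
  45 vs smaller child 1 at index 5, swap → [51, 14, 1, 12, 39, 45, 41, 38, 32, 55, 58, 34]
  45 vs only child 34 at index 11, swap → [51, 14, 1, 12, 39, 34, 41, 38, 32, 55, 58, 45]
sift down from index 1:
  14 vs smaller child 12 at index 3, swap → [51, 12, 1, 14, 39, 34, 41, 38, 32, 55, 58, 45]
sift down from index 0:
  51 vs smaller child 1 at index 2, swap → [1, 12, 51, 14, 39, 34, 41, 38, 32, 55, 58, 45]
  51 vs smaller child 34 at index 5, swap → [1, 12, 34, 14, 39, 51, 41, 38, 32, 55, 58, 45]
  51 vs only child 45 at index 11, swap → [1, 12, 34, 14, 39, 45, 41, 38, 32, 55, 58, 51]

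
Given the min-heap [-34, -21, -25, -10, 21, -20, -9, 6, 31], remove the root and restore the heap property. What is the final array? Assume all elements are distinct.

remove root -34; move last element 31 to root → [31, -21, -25, -10, 21, -20, -9, 6]
31 vs smaller child -25 at index 2, swap → [-25, -21, 31, -10, 21, -20, -9, 6]
31 vs smaller child -20 at index 5, swap → [-25, -21, -20, -10, 21, 31, -9, 6]

[-25, -21, -20, -10, 21, 31, -9, 6]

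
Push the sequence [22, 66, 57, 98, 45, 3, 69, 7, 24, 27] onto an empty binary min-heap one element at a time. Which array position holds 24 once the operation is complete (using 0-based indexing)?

Insert 22:
  append 22 at index 0 → [22] (no swap needed)
Insert 66:
  append 66 at index 1 → [22, 66] (no swap needed)
Insert 57:
  append 57 at index 2 → [22, 66, 57] (no swap needed)
Insert 98:
  append 98 at index 3 → [22, 66, 57, 98] (no swap needed)
Insert 45:
  append 45 at index 4 → [22, 66, 57, 98, 45]
  45 < parent 66 at index 1, swap → [22, 45, 57, 98, 66]
Insert 3:
  append 3 at index 5 → [22, 45, 57, 98, 66, 3]
  3 < parent 57 at index 2, swap → [22, 45, 3, 98, 66, 57]
  3 < parent 22 at index 0, swap → [3, 45, 22, 98, 66, 57]
Insert 69:
  append 69 at index 6 → [3, 45, 22, 98, 66, 57, 69] (no swap needed)
Insert 7:
  append 7 at index 7 → [3, 45, 22, 98, 66, 57, 69, 7]
  7 < parent 98 at index 3, swap → [3, 45, 22, 7, 66, 57, 69, 98]
  7 < parent 45 at index 1, swap → [3, 7, 22, 45, 66, 57, 69, 98]
Insert 24:
  append 24 at index 8 → [3, 7, 22, 45, 66, 57, 69, 98, 24]
  24 < parent 45 at index 3, swap → [3, 7, 22, 24, 66, 57, 69, 98, 45]
Insert 27:
  append 27 at index 9 → [3, 7, 22, 24, 66, 57, 69, 98, 45, 27]
  27 < parent 66 at index 4, swap → [3, 7, 22, 24, 27, 57, 69, 98, 45, 66]
resulting array: [3, 7, 22, 24, 27, 57, 69, 98, 45, 66]

3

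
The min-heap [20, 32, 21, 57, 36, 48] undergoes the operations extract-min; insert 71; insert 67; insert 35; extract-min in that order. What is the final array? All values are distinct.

extract-min → returns 20:
  remove root 20; move last element 48 to root → [48, 32, 21, 57, 36]
  48 vs smaller child 21 at index 2, swap → [21, 32, 48, 57, 36]
insert 71:
  append 71 at index 5 → [21, 32, 48, 57, 36, 71] (no swap needed)
insert 67:
  append 67 at index 6 → [21, 32, 48, 57, 36, 71, 67] (no swap needed)
insert 35:
  append 35 at index 7 → [21, 32, 48, 57, 36, 71, 67, 35]
  35 < parent 57 at index 3, swap → [21, 32, 48, 35, 36, 71, 67, 57]
extract-min → returns 21:
  remove root 21; move last element 57 to root → [57, 32, 48, 35, 36, 71, 67]
  57 vs smaller child 32 at index 1, swap → [32, 57, 48, 35, 36, 71, 67]
  57 vs smaller child 35 at index 3, swap → [32, 35, 48, 57, 36, 71, 67]

[32, 35, 48, 57, 36, 71, 67]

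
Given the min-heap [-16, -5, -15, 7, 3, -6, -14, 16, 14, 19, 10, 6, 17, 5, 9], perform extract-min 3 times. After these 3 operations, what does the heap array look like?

[-6, -5, 5, 7, 3, 6, 17, 16, 14, 19, 10, 9]

extract-min #1 returns -16:
  remove root -16; move last element 9 to root → [9, -5, -15, 7, 3, -6, -14, 16, 14, 19, 10, 6, 17, 5]
  9 vs smaller child -15 at index 2, swap → [-15, -5, 9, 7, 3, -6, -14, 16, 14, 19, 10, 6, 17, 5]
  9 vs smaller child -14 at index 6, swap → [-15, -5, -14, 7, 3, -6, 9, 16, 14, 19, 10, 6, 17, 5]
  9 vs only child 5 at index 13, swap → [-15, -5, -14, 7, 3, -6, 5, 16, 14, 19, 10, 6, 17, 9]
extract-min #2 returns -15:
  remove root -15; move last element 9 to root → [9, -5, -14, 7, 3, -6, 5, 16, 14, 19, 10, 6, 17]
  9 vs smaller child -14 at index 2, swap → [-14, -5, 9, 7, 3, -6, 5, 16, 14, 19, 10, 6, 17]
  9 vs smaller child -6 at index 5, swap → [-14, -5, -6, 7, 3, 9, 5, 16, 14, 19, 10, 6, 17]
  9 vs smaller child 6 at index 11, swap → [-14, -5, -6, 7, 3, 6, 5, 16, 14, 19, 10, 9, 17]
extract-min #3 returns -14:
  remove root -14; move last element 17 to root → [17, -5, -6, 7, 3, 6, 5, 16, 14, 19, 10, 9]
  17 vs smaller child -6 at index 2, swap → [-6, -5, 17, 7, 3, 6, 5, 16, 14, 19, 10, 9]
  17 vs smaller child 5 at index 6, swap → [-6, -5, 5, 7, 3, 6, 17, 16, 14, 19, 10, 9]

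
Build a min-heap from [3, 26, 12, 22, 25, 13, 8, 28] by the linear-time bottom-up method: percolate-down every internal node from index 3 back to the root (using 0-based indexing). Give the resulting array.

sift down from index 3: already satisfies heap property
sift down from index 2:
  12 vs smaller child 8 at index 6, swap → [3, 26, 8, 22, 25, 13, 12, 28]
sift down from index 1:
  26 vs smaller child 22 at index 3, swap → [3, 22, 8, 26, 25, 13, 12, 28]
sift down from index 0: already satisfies heap property

[3, 22, 8, 26, 25, 13, 12, 28]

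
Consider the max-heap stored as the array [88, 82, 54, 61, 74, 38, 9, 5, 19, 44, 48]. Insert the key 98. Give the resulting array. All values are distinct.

append 98 at index 11 → [88, 82, 54, 61, 74, 38, 9, 5, 19, 44, 48, 98]
98 > parent 38 at index 5, swap → [88, 82, 54, 61, 74, 98, 9, 5, 19, 44, 48, 38]
98 > parent 54 at index 2, swap → [88, 82, 98, 61, 74, 54, 9, 5, 19, 44, 48, 38]
98 > parent 88 at index 0, swap → [98, 82, 88, 61, 74, 54, 9, 5, 19, 44, 48, 38]

[98, 82, 88, 61, 74, 54, 9, 5, 19, 44, 48, 38]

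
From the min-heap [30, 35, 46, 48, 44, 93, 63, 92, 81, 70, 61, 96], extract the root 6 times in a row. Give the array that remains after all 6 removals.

extract-min #1 returns 30:
  remove root 30; move last element 96 to root → [96, 35, 46, 48, 44, 93, 63, 92, 81, 70, 61]
  96 vs smaller child 35 at index 1, swap → [35, 96, 46, 48, 44, 93, 63, 92, 81, 70, 61]
  96 vs smaller child 44 at index 4, swap → [35, 44, 46, 48, 96, 93, 63, 92, 81, 70, 61]
  96 vs smaller child 61 at index 10, swap → [35, 44, 46, 48, 61, 93, 63, 92, 81, 70, 96]
extract-min #2 returns 35:
  remove root 35; move last element 96 to root → [96, 44, 46, 48, 61, 93, 63, 92, 81, 70]
  96 vs smaller child 44 at index 1, swap → [44, 96, 46, 48, 61, 93, 63, 92, 81, 70]
  96 vs smaller child 48 at index 3, swap → [44, 48, 46, 96, 61, 93, 63, 92, 81, 70]
  96 vs smaller child 81 at index 8, swap → [44, 48, 46, 81, 61, 93, 63, 92, 96, 70]
extract-min #3 returns 44:
  remove root 44; move last element 70 to root → [70, 48, 46, 81, 61, 93, 63, 92, 96]
  70 vs smaller child 46 at index 2, swap → [46, 48, 70, 81, 61, 93, 63, 92, 96]
  70 vs smaller child 63 at index 6, swap → [46, 48, 63, 81, 61, 93, 70, 92, 96]
extract-min #4 returns 46:
  remove root 46; move last element 96 to root → [96, 48, 63, 81, 61, 93, 70, 92]
  96 vs smaller child 48 at index 1, swap → [48, 96, 63, 81, 61, 93, 70, 92]
  96 vs smaller child 61 at index 4, swap → [48, 61, 63, 81, 96, 93, 70, 92]
extract-min #5 returns 48:
  remove root 48; move last element 92 to root → [92, 61, 63, 81, 96, 93, 70]
  92 vs smaller child 61 at index 1, swap → [61, 92, 63, 81, 96, 93, 70]
  92 vs smaller child 81 at index 3, swap → [61, 81, 63, 92, 96, 93, 70]
extract-min #6 returns 61:
  remove root 61; move last element 70 to root → [70, 81, 63, 92, 96, 93]
  70 vs smaller child 63 at index 2, swap → [63, 81, 70, 92, 96, 93]

[63, 81, 70, 92, 96, 93]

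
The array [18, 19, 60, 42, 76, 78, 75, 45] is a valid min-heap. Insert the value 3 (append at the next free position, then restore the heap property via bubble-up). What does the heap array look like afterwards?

[3, 18, 60, 19, 76, 78, 75, 45, 42]

append 3 at index 8 → [18, 19, 60, 42, 76, 78, 75, 45, 3]
3 < parent 42 at index 3, swap → [18, 19, 60, 3, 76, 78, 75, 45, 42]
3 < parent 19 at index 1, swap → [18, 3, 60, 19, 76, 78, 75, 45, 42]
3 < parent 18 at index 0, swap → [3, 18, 60, 19, 76, 78, 75, 45, 42]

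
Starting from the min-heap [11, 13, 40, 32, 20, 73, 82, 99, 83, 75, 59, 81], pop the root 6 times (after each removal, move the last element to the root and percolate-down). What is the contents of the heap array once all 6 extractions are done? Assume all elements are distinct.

[73, 75, 82, 81, 99, 83]

extract-min #1 returns 11:
  remove root 11; move last element 81 to root → [81, 13, 40, 32, 20, 73, 82, 99, 83, 75, 59]
  81 vs smaller child 13 at index 1, swap → [13, 81, 40, 32, 20, 73, 82, 99, 83, 75, 59]
  81 vs smaller child 20 at index 4, swap → [13, 20, 40, 32, 81, 73, 82, 99, 83, 75, 59]
  81 vs smaller child 59 at index 10, swap → [13, 20, 40, 32, 59, 73, 82, 99, 83, 75, 81]
extract-min #2 returns 13:
  remove root 13; move last element 81 to root → [81, 20, 40, 32, 59, 73, 82, 99, 83, 75]
  81 vs smaller child 20 at index 1, swap → [20, 81, 40, 32, 59, 73, 82, 99, 83, 75]
  81 vs smaller child 32 at index 3, swap → [20, 32, 40, 81, 59, 73, 82, 99, 83, 75]
extract-min #3 returns 20:
  remove root 20; move last element 75 to root → [75, 32, 40, 81, 59, 73, 82, 99, 83]
  75 vs smaller child 32 at index 1, swap → [32, 75, 40, 81, 59, 73, 82, 99, 83]
  75 vs smaller child 59 at index 4, swap → [32, 59, 40, 81, 75, 73, 82, 99, 83]
extract-min #4 returns 32:
  remove root 32; move last element 83 to root → [83, 59, 40, 81, 75, 73, 82, 99]
  83 vs smaller child 40 at index 2, swap → [40, 59, 83, 81, 75, 73, 82, 99]
  83 vs smaller child 73 at index 5, swap → [40, 59, 73, 81, 75, 83, 82, 99]
extract-min #5 returns 40:
  remove root 40; move last element 99 to root → [99, 59, 73, 81, 75, 83, 82]
  99 vs smaller child 59 at index 1, swap → [59, 99, 73, 81, 75, 83, 82]
  99 vs smaller child 75 at index 4, swap → [59, 75, 73, 81, 99, 83, 82]
extract-min #6 returns 59:
  remove root 59; move last element 82 to root → [82, 75, 73, 81, 99, 83]
  82 vs smaller child 73 at index 2, swap → [73, 75, 82, 81, 99, 83]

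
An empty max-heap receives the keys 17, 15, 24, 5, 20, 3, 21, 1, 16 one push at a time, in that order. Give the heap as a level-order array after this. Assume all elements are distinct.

Insert 17:
  append 17 at index 0 → [17] (no swap needed)
Insert 15:
  append 15 at index 1 → [17, 15] (no swap needed)
Insert 24:
  append 24 at index 2 → [17, 15, 24]
  24 > parent 17 at index 0, swap → [24, 15, 17]
Insert 5:
  append 5 at index 3 → [24, 15, 17, 5] (no swap needed)
Insert 20:
  append 20 at index 4 → [24, 15, 17, 5, 20]
  20 > parent 15 at index 1, swap → [24, 20, 17, 5, 15]
Insert 3:
  append 3 at index 5 → [24, 20, 17, 5, 15, 3] (no swap needed)
Insert 21:
  append 21 at index 6 → [24, 20, 17, 5, 15, 3, 21]
  21 > parent 17 at index 2, swap → [24, 20, 21, 5, 15, 3, 17]
Insert 1:
  append 1 at index 7 → [24, 20, 21, 5, 15, 3, 17, 1] (no swap needed)
Insert 16:
  append 16 at index 8 → [24, 20, 21, 5, 15, 3, 17, 1, 16]
  16 > parent 5 at index 3, swap → [24, 20, 21, 16, 15, 3, 17, 1, 5]

[24, 20, 21, 16, 15, 3, 17, 1, 5]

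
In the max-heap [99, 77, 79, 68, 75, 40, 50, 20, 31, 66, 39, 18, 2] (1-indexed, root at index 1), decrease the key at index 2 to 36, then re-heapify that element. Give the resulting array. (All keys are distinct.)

[99, 75, 79, 68, 66, 40, 50, 20, 31, 36, 39, 18, 2]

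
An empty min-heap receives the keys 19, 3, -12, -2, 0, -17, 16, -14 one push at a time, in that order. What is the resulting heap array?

Insert 19:
  append 19 at index 0 → [19] (no swap needed)
Insert 3:
  append 3 at index 1 → [19, 3]
  3 < parent 19 at index 0, swap → [3, 19]
Insert -12:
  append -12 at index 2 → [3, 19, -12]
  -12 < parent 3 at index 0, swap → [-12, 19, 3]
Insert -2:
  append -2 at index 3 → [-12, 19, 3, -2]
  -2 < parent 19 at index 1, swap → [-12, -2, 3, 19]
Insert 0:
  append 0 at index 4 → [-12, -2, 3, 19, 0] (no swap needed)
Insert -17:
  append -17 at index 5 → [-12, -2, 3, 19, 0, -17]
  -17 < parent 3 at index 2, swap → [-12, -2, -17, 19, 0, 3]
  -17 < parent -12 at index 0, swap → [-17, -2, -12, 19, 0, 3]
Insert 16:
  append 16 at index 6 → [-17, -2, -12, 19, 0, 3, 16] (no swap needed)
Insert -14:
  append -14 at index 7 → [-17, -2, -12, 19, 0, 3, 16, -14]
  -14 < parent 19 at index 3, swap → [-17, -2, -12, -14, 0, 3, 16, 19]
  -14 < parent -2 at index 1, swap → [-17, -14, -12, -2, 0, 3, 16, 19]

[-17, -14, -12, -2, 0, 3, 16, 19]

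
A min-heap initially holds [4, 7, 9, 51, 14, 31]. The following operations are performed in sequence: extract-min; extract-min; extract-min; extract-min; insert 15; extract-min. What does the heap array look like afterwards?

extract-min → returns 4:
  remove root 4; move last element 31 to root → [31, 7, 9, 51, 14]
  31 vs smaller child 7 at index 1, swap → [7, 31, 9, 51, 14]
  31 vs smaller child 14 at index 4, swap → [7, 14, 9, 51, 31]
extract-min → returns 7:
  remove root 7; move last element 31 to root → [31, 14, 9, 51]
  31 vs smaller child 9 at index 2, swap → [9, 14, 31, 51]
extract-min → returns 9:
  remove root 9; move last element 51 to root → [51, 14, 31]
  51 vs smaller child 14 at index 1, swap → [14, 51, 31]
extract-min → returns 14:
  remove root 14; move last element 31 to root → [31, 51] (no swap needed)
insert 15:
  append 15 at index 2 → [31, 51, 15]
  15 < parent 31 at index 0, swap → [15, 51, 31]
extract-min → returns 15:
  remove root 15; move last element 31 to root → [31, 51] (no swap needed)

[31, 51]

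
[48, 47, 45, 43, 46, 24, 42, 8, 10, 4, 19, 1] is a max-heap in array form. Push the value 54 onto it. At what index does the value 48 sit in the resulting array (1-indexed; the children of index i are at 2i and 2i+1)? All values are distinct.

3

append 54 at index 13 → [48, 47, 45, 43, 46, 24, 42, 8, 10, 4, 19, 1, 54]
54 > parent 24 at index 6, swap → [48, 47, 45, 43, 46, 54, 42, 8, 10, 4, 19, 1, 24]
54 > parent 45 at index 3, swap → [48, 47, 54, 43, 46, 45, 42, 8, 10, 4, 19, 1, 24]
54 > parent 48 at index 1, swap → [54, 47, 48, 43, 46, 45, 42, 8, 10, 4, 19, 1, 24]
resulting array: [54, 47, 48, 43, 46, 45, 42, 8, 10, 4, 19, 1, 24]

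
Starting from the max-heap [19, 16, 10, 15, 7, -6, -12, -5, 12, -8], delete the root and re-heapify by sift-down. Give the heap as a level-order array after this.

[16, 15, 10, 12, 7, -6, -12, -5, -8]

remove root 19; move last element -8 to root → [-8, 16, 10, 15, 7, -6, -12, -5, 12]
-8 vs larger child 16 at index 1, swap → [16, -8, 10, 15, 7, -6, -12, -5, 12]
-8 vs larger child 15 at index 3, swap → [16, 15, 10, -8, 7, -6, -12, -5, 12]
-8 vs larger child 12 at index 8, swap → [16, 15, 10, 12, 7, -6, -12, -5, -8]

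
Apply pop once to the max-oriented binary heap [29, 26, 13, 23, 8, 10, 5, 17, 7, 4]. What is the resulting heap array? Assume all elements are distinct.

[26, 23, 13, 17, 8, 10, 5, 4, 7]

remove root 29; move last element 4 to root → [4, 26, 13, 23, 8, 10, 5, 17, 7]
4 vs larger child 26 at index 1, swap → [26, 4, 13, 23, 8, 10, 5, 17, 7]
4 vs larger child 23 at index 3, swap → [26, 23, 13, 4, 8, 10, 5, 17, 7]
4 vs larger child 17 at index 7, swap → [26, 23, 13, 17, 8, 10, 5, 4, 7]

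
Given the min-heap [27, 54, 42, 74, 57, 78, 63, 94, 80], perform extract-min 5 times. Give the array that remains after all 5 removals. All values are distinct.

[74, 80, 78, 94]

extract-min #1 returns 27:
  remove root 27; move last element 80 to root → [80, 54, 42, 74, 57, 78, 63, 94]
  80 vs smaller child 42 at index 2, swap → [42, 54, 80, 74, 57, 78, 63, 94]
  80 vs smaller child 63 at index 6, swap → [42, 54, 63, 74, 57, 78, 80, 94]
extract-min #2 returns 42:
  remove root 42; move last element 94 to root → [94, 54, 63, 74, 57, 78, 80]
  94 vs smaller child 54 at index 1, swap → [54, 94, 63, 74, 57, 78, 80]
  94 vs smaller child 57 at index 4, swap → [54, 57, 63, 74, 94, 78, 80]
extract-min #3 returns 54:
  remove root 54; move last element 80 to root → [80, 57, 63, 74, 94, 78]
  80 vs smaller child 57 at index 1, swap → [57, 80, 63, 74, 94, 78]
  80 vs smaller child 74 at index 3, swap → [57, 74, 63, 80, 94, 78]
extract-min #4 returns 57:
  remove root 57; move last element 78 to root → [78, 74, 63, 80, 94]
  78 vs smaller child 63 at index 2, swap → [63, 74, 78, 80, 94]
extract-min #5 returns 63:
  remove root 63; move last element 94 to root → [94, 74, 78, 80]
  94 vs smaller child 74 at index 1, swap → [74, 94, 78, 80]
  94 vs only child 80 at index 3, swap → [74, 80, 78, 94]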